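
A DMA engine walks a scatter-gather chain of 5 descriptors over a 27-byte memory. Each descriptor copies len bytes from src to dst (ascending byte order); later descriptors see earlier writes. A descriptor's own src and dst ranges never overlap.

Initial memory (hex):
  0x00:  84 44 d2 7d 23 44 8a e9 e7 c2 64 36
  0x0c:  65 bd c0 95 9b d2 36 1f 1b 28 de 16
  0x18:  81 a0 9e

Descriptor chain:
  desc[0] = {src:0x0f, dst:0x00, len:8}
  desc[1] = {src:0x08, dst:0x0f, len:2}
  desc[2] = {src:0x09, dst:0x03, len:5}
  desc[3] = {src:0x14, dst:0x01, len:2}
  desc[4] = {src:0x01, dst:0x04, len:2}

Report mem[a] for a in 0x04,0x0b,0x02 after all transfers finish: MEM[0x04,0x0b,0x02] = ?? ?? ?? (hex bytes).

#0 dst[0x00+8] := {0x95,0x9b,0xd2,0x36,0x1f,0x1b,0x28,0xde}
#1 dst[0x0f+2] := {0xe7,0xc2}
#2 dst[0x03+5] := {0xc2,0x64,0x36,0x65,0xbd}
#3 dst[0x01+2] := {0x1b,0x28}
#4 dst[0x04+2] := {0x1b,0x28}
query mem[0x04]=0x1b, mem[0x0b]=0x36, mem[0x02]=0x28

MEM[0x04,0x0b,0x02] = 1b 36 28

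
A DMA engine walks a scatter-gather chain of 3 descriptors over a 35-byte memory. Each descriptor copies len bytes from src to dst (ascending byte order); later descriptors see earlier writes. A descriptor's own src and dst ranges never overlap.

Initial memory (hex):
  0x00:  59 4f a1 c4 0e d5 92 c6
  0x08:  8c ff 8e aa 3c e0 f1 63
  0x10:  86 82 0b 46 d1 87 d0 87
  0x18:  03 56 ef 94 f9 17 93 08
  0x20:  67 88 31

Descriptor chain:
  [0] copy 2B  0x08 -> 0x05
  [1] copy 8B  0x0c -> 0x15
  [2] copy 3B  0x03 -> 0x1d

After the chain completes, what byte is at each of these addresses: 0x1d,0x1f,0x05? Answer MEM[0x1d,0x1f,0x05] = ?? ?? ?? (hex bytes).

MEM[0x1d,0x1f,0x05] = c4 8c 8c

D0: mem[0x05..0x06] <- [8c ff]
D1: mem[0x15..0x1c] <- [3c e0 f1 63 86 82 0b 46]
D2: mem[0x1d..0x1f] <- [c4 0e 8c]
query mem[0x1d]=0xc4, mem[0x1f]=0x8c, mem[0x05]=0x8c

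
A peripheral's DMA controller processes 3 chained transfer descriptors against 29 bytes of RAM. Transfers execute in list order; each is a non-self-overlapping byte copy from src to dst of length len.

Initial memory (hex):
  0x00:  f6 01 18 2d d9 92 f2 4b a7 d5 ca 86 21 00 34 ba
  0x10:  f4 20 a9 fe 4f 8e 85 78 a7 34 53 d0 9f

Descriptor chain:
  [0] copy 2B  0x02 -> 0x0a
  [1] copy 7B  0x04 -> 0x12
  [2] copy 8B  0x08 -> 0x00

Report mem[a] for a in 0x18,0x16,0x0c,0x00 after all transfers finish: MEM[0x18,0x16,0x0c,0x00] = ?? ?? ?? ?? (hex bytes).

MEM[0x18,0x16,0x0c,0x00] = 18 a7 21 a7

D0: mem[0x0a..0x0b] <- [18 2d]
D1: mem[0x12..0x18] <- [d9 92 f2 4b a7 d5 18]
D2: mem[0x00..0x07] <- [a7 d5 18 2d 21 00 34 ba]
query mem[0x18]=0x18, mem[0x16]=0xa7, mem[0x0c]=0x21, mem[0x00]=0xa7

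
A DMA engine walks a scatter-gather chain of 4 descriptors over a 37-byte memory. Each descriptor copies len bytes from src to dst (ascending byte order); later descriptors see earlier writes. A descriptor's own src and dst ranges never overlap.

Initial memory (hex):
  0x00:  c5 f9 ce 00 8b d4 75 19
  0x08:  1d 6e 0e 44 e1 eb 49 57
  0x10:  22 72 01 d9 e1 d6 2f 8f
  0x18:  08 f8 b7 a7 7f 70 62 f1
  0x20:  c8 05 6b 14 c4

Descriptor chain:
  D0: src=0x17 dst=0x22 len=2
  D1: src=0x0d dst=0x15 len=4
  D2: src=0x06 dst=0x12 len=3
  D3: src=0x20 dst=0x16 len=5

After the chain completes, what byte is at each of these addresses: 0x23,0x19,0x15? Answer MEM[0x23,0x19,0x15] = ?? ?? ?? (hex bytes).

MEM[0x23,0x19,0x15] = 08 08 eb

D0: mem[0x22..0x23] <- [8f 08]
D1: mem[0x15..0x18] <- [eb 49 57 22]
D2: mem[0x12..0x14] <- [75 19 1d]
D3: mem[0x16..0x1a] <- [c8 05 8f 08 c4]
query mem[0x23]=0x08, mem[0x19]=0x08, mem[0x15]=0xeb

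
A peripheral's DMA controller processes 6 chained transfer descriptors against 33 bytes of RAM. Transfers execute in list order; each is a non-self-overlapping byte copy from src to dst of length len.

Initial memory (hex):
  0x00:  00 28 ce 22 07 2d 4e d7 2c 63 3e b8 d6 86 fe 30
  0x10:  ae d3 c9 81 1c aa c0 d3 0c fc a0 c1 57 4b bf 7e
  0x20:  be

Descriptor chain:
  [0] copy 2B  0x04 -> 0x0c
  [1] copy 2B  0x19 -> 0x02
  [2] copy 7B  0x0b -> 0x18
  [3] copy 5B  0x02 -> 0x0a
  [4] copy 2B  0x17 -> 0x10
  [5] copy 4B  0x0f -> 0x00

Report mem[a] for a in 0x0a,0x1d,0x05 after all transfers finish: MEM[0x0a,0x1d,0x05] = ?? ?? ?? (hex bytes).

  after D0: wrote 2B at 0x0c = 072d
  after D1: wrote 2B at 0x02 = fca0
  after D2: wrote 7B at 0x18 = b8072dfe30aed3
  after D3: wrote 5B at 0x0a = fca0072d4e
  after D4: wrote 2B at 0x10 = d3b8
  after D5: wrote 4B at 0x00 = 30d3b8c9
query mem[0x0a]=0xfc, mem[0x1d]=0xae, mem[0x05]=0x2d

MEM[0x0a,0x1d,0x05] = fc ae 2d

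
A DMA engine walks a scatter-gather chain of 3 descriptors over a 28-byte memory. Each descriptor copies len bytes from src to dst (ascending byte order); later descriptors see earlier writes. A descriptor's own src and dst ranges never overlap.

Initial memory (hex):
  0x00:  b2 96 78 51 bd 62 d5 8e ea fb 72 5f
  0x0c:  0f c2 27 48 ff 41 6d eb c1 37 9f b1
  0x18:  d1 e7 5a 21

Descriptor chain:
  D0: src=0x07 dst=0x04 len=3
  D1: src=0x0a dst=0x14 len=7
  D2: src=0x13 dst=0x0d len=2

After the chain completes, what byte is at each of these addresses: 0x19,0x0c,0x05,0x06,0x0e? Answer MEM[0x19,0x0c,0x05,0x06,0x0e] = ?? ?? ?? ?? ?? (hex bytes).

#0 dst[0x04+3] := {0x8e,0xea,0xfb}
#1 dst[0x14+7] := {0x72,0x5f,0x0f,0xc2,0x27,0x48,0xff}
#2 dst[0x0d+2] := {0xeb,0x72}
query mem[0x19]=0x48, mem[0x0c]=0x0f, mem[0x05]=0xea, mem[0x06]=0xfb, mem[0x0e]=0x72

MEM[0x19,0x0c,0x05,0x06,0x0e] = 48 0f ea fb 72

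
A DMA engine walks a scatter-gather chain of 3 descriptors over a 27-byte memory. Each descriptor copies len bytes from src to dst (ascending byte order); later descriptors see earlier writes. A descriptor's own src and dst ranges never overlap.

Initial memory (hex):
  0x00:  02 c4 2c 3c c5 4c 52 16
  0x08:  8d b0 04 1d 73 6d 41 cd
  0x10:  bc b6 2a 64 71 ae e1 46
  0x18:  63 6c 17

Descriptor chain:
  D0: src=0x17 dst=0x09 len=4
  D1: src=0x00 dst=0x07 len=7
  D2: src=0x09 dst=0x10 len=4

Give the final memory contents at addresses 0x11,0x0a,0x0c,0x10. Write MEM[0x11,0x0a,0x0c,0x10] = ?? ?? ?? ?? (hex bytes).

[0] 0x17->0x09 len=4 : 46 63 6c 17
[1] 0x00->0x07 len=7 : 02 c4 2c 3c c5 4c 52
[2] 0x09->0x10 len=4 : 2c 3c c5 4c
query mem[0x11]=0x3c, mem[0x0a]=0x3c, mem[0x0c]=0x4c, mem[0x10]=0x2c

MEM[0x11,0x0a,0x0c,0x10] = 3c 3c 4c 2c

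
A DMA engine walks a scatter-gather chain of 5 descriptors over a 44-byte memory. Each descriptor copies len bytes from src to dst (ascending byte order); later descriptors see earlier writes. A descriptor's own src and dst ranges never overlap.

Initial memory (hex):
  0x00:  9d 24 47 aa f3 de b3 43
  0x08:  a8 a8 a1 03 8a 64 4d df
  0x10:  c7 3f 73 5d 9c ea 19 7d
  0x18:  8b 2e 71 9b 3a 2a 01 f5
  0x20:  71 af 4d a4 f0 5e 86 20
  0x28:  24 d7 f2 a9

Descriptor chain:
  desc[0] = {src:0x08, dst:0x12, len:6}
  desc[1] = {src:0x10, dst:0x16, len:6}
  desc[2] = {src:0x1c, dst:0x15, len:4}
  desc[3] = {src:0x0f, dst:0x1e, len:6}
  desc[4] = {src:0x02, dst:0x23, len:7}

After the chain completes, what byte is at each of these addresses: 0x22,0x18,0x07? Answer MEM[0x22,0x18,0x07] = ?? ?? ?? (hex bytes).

  after D0: wrote 6B at 0x12 = a8a8a1038a64
  after D1: wrote 6B at 0x16 = c73fa8a8a103
  after D2: wrote 4B at 0x15 = 3a2a01f5
  after D3: wrote 6B at 0x1e = dfc73fa8a8a1
  after D4: wrote 7B at 0x23 = 47aaf3deb343a8
query mem[0x22]=0xa8, mem[0x18]=0xf5, mem[0x07]=0x43

MEM[0x22,0x18,0x07] = a8 f5 43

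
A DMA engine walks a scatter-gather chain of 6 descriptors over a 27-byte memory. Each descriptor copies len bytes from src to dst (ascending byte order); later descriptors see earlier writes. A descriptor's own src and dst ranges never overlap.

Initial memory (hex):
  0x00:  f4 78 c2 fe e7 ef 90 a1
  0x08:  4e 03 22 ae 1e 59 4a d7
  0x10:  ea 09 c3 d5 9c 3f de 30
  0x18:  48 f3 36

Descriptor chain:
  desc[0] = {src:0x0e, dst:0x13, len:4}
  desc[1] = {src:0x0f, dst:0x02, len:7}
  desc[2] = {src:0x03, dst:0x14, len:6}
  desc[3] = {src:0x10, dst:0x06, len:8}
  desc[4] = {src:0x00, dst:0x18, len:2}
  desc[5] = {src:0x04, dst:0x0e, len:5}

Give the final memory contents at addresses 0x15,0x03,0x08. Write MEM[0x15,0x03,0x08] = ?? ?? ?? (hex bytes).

D0: mem[0x13..0x16] <- [4a d7 ea 09]
D1: mem[0x02..0x08] <- [d7 ea 09 c3 4a d7 ea]
D2: mem[0x14..0x19] <- [ea 09 c3 4a d7 ea]
D3: mem[0x06..0x0d] <- [ea 09 c3 4a ea 09 c3 4a]
D4: mem[0x18..0x19] <- [f4 78]
D5: mem[0x0e..0x12] <- [09 c3 ea 09 c3]
query mem[0x15]=0x09, mem[0x03]=0xea, mem[0x08]=0xc3

MEM[0x15,0x03,0x08] = 09 ea c3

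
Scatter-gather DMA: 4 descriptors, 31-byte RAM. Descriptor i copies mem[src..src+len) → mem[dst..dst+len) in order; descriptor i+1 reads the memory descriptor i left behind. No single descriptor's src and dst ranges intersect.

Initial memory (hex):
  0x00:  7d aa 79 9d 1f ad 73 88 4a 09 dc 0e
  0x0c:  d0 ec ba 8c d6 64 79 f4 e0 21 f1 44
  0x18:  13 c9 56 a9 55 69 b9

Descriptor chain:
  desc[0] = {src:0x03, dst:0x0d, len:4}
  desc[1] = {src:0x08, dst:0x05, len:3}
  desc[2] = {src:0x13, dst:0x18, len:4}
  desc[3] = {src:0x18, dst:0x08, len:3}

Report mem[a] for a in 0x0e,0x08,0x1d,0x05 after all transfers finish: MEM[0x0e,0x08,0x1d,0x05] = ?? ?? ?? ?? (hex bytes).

D0: mem[0x0d..0x10] <- [9d 1f ad 73]
D1: mem[0x05..0x07] <- [4a 09 dc]
D2: mem[0x18..0x1b] <- [f4 e0 21 f1]
D3: mem[0x08..0x0a] <- [f4 e0 21]
query mem[0x0e]=0x1f, mem[0x08]=0xf4, mem[0x1d]=0x69, mem[0x05]=0x4a

MEM[0x0e,0x08,0x1d,0x05] = 1f f4 69 4a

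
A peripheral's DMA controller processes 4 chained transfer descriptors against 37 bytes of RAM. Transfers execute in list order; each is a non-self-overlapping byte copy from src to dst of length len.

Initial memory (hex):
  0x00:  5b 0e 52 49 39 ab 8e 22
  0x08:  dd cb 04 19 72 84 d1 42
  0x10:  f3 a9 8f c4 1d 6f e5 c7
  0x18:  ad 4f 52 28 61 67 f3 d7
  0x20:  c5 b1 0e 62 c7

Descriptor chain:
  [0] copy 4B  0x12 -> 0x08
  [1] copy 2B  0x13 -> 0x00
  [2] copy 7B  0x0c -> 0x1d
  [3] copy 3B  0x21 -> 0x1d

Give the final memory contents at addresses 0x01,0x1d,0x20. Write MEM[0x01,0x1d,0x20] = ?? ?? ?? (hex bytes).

D0: mem[0x08..0x0b] <- [8f c4 1d 6f]
D1: mem[0x00..0x01] <- [c4 1d]
D2: mem[0x1d..0x23] <- [72 84 d1 42 f3 a9 8f]
D3: mem[0x1d..0x1f] <- [f3 a9 8f]
query mem[0x01]=0x1d, mem[0x1d]=0xf3, mem[0x20]=0x42

MEM[0x01,0x1d,0x20] = 1d f3 42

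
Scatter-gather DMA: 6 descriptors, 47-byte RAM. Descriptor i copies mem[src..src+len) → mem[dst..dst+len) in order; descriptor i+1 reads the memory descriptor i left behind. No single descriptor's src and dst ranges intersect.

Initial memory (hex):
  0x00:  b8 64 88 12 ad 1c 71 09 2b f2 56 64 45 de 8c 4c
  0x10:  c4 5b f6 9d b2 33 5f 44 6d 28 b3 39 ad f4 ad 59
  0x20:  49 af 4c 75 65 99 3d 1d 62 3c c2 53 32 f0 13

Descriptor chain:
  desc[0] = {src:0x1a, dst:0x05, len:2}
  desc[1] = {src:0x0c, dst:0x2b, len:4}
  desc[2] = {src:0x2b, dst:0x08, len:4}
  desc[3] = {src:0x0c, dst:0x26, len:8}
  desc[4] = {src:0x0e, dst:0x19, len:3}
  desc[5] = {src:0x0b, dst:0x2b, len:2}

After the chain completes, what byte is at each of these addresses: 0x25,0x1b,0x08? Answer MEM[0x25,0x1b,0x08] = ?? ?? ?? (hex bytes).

MEM[0x25,0x1b,0x08] = 99 c4 45

D0: mem[0x05..0x06] <- [b3 39]
D1: mem[0x2b..0x2e] <- [45 de 8c 4c]
D2: mem[0x08..0x0b] <- [45 de 8c 4c]
D3: mem[0x26..0x2d] <- [45 de 8c 4c c4 5b f6 9d]
D4: mem[0x19..0x1b] <- [8c 4c c4]
D5: mem[0x2b..0x2c] <- [4c 45]
query mem[0x25]=0x99, mem[0x1b]=0xc4, mem[0x08]=0x45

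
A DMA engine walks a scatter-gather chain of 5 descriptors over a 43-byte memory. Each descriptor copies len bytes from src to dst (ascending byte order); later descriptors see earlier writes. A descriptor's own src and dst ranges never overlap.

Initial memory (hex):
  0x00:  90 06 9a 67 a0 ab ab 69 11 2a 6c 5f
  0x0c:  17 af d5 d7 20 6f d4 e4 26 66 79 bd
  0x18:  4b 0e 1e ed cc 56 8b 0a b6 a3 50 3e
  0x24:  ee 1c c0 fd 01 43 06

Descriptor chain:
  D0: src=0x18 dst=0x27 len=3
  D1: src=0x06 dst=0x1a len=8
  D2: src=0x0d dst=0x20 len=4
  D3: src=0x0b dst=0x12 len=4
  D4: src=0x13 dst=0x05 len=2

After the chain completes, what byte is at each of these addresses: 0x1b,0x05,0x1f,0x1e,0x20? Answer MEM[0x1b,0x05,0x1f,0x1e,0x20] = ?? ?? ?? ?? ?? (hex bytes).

  after D0: wrote 3B at 0x27 = 4b0e1e
  after D1: wrote 8B at 0x1a = ab69112a6c5f17af
  after D2: wrote 4B at 0x20 = afd5d720
  after D3: wrote 4B at 0x12 = 5f17afd5
  after D4: wrote 2B at 0x05 = 17af
query mem[0x1b]=0x69, mem[0x05]=0x17, mem[0x1f]=0x5f, mem[0x1e]=0x6c, mem[0x20]=0xaf

MEM[0x1b,0x05,0x1f,0x1e,0x20] = 69 17 5f 6c af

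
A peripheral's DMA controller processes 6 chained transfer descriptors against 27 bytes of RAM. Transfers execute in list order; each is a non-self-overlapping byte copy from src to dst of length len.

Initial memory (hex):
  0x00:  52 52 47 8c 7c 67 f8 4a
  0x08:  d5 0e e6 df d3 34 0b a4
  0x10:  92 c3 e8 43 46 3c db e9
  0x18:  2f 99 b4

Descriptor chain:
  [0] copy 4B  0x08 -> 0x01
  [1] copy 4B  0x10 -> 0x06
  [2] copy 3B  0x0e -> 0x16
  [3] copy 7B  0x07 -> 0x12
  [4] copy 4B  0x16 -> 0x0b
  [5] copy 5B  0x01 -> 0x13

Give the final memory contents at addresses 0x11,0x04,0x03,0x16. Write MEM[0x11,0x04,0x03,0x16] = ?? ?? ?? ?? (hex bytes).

  after D0: wrote 4B at 0x01 = d50ee6df
  after D1: wrote 4B at 0x06 = 92c3e843
  after D2: wrote 3B at 0x16 = 0ba492
  after D3: wrote 7B at 0x12 = c3e843e6dfd334
  after D4: wrote 4B at 0x0b = dfd33499
  after D5: wrote 5B at 0x13 = d50ee6df67
query mem[0x11]=0xc3, mem[0x04]=0xdf, mem[0x03]=0xe6, mem[0x16]=0xdf

MEM[0x11,0x04,0x03,0x16] = c3 df e6 df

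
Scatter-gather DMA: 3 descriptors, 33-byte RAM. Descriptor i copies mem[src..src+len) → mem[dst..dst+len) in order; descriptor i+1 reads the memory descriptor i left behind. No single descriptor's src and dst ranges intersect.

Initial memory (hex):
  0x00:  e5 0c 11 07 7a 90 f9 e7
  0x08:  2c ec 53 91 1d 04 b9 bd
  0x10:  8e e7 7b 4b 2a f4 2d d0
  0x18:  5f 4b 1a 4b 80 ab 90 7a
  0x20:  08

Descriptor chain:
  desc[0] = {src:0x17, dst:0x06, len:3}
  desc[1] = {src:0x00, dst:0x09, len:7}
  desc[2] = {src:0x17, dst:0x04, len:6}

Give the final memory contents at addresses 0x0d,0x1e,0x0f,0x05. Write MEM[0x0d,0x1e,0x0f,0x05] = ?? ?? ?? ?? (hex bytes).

D0: mem[0x06..0x08] <- [d0 5f 4b]
D1: mem[0x09..0x0f] <- [e5 0c 11 07 7a 90 d0]
D2: mem[0x04..0x09] <- [d0 5f 4b 1a 4b 80]
query mem[0x0d]=0x7a, mem[0x1e]=0x90, mem[0x0f]=0xd0, mem[0x05]=0x5f

MEM[0x0d,0x1e,0x0f,0x05] = 7a 90 d0 5f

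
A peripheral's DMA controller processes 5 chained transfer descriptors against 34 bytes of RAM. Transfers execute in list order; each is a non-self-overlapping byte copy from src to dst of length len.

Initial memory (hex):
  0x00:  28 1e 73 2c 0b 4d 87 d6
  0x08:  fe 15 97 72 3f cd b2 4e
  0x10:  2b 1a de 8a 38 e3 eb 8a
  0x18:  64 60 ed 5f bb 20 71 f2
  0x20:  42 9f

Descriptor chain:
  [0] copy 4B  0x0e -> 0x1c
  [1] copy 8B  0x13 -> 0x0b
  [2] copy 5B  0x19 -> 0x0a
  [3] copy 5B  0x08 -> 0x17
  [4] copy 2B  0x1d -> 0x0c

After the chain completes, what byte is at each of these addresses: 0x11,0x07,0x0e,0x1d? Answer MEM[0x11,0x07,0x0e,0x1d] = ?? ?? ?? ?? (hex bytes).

#0 dst[0x1c+4] := {0xb2,0x4e,0x2b,0x1a}
#1 dst[0x0b+8] := {0x8a,0x38,0xe3,0xeb,0x8a,0x64,0x60,0xed}
#2 dst[0x0a+5] := {0x60,0xed,0x5f,0xb2,0x4e}
#3 dst[0x17+5] := {0xfe,0x15,0x60,0xed,0x5f}
#4 dst[0x0c+2] := {0x4e,0x2b}
query mem[0x11]=0x60, mem[0x07]=0xd6, mem[0x0e]=0x4e, mem[0x1d]=0x4e

MEM[0x11,0x07,0x0e,0x1d] = 60 d6 4e 4e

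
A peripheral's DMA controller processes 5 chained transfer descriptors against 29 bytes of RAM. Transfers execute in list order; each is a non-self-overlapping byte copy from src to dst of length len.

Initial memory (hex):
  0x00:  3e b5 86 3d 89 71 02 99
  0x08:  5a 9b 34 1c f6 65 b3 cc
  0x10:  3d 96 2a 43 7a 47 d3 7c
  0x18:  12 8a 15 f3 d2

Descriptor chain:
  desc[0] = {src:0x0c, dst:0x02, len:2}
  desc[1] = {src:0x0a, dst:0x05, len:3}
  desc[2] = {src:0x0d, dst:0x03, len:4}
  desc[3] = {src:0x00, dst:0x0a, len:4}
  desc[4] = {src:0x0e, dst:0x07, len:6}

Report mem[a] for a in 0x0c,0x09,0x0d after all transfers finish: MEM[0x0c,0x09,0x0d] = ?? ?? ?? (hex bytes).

MEM[0x0c,0x09,0x0d] = 43 3d 65

  after D0: wrote 2B at 0x02 = f665
  after D1: wrote 3B at 0x05 = 341cf6
  after D2: wrote 4B at 0x03 = 65b3cc3d
  after D3: wrote 4B at 0x0a = 3eb5f665
  after D4: wrote 6B at 0x07 = b3cc3d962a43
query mem[0x0c]=0x43, mem[0x09]=0x3d, mem[0x0d]=0x65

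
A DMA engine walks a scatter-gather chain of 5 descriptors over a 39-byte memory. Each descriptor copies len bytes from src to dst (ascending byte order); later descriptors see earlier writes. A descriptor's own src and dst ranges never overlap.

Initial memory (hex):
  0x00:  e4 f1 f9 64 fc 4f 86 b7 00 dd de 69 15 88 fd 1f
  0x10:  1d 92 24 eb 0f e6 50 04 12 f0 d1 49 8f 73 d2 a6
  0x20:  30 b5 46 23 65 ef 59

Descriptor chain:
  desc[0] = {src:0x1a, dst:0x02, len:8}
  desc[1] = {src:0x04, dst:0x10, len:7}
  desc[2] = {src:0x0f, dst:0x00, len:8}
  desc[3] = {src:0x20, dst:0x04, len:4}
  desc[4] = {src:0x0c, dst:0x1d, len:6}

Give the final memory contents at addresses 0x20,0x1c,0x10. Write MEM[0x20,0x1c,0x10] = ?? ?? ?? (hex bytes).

  after D0: wrote 8B at 0x02 = d1498f73d2a630b5
  after D1: wrote 7B at 0x10 = 8f73d2a630b5de
  after D2: wrote 8B at 0x00 = 1f8f73d2a630b5de
  after D3: wrote 4B at 0x04 = 30b54623
  after D4: wrote 6B at 0x1d = 1588fd1f8f73
query mem[0x20]=0x1f, mem[0x1c]=0x8f, mem[0x10]=0x8f

MEM[0x20,0x1c,0x10] = 1f 8f 8f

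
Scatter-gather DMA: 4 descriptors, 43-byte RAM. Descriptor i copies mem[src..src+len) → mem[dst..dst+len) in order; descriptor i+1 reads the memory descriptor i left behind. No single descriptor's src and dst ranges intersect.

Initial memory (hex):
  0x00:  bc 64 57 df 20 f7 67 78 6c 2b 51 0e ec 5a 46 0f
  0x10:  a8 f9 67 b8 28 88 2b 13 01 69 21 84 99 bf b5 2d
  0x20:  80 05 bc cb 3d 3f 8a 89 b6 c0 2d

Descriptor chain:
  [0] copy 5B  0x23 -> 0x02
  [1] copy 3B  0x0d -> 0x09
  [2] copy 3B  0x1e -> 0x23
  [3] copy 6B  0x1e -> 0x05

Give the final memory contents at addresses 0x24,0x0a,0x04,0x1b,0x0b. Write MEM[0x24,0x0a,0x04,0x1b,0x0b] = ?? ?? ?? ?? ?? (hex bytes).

#0 dst[0x02+5] := {0xcb,0x3d,0x3f,0x8a,0x89}
#1 dst[0x09+3] := {0x5a,0x46,0x0f}
#2 dst[0x23+3] := {0xb5,0x2d,0x80}
#3 dst[0x05+6] := {0xb5,0x2d,0x80,0x05,0xbc,0xb5}
query mem[0x24]=0x2d, mem[0x0a]=0xb5, mem[0x04]=0x3f, mem[0x1b]=0x84, mem[0x0b]=0x0f

MEM[0x24,0x0a,0x04,0x1b,0x0b] = 2d b5 3f 84 0f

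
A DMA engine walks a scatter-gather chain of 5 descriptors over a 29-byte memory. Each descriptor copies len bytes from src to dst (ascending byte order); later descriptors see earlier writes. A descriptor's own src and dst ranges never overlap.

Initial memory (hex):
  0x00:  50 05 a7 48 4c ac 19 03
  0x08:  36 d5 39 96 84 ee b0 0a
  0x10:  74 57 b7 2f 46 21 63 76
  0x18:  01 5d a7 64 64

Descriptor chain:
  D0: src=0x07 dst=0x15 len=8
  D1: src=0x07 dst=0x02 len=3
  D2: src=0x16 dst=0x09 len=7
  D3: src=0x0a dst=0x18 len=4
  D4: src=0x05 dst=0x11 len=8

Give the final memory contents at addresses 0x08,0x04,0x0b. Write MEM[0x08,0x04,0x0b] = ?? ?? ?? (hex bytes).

D0: mem[0x15..0x1c] <- [03 36 d5 39 96 84 ee b0]
D1: mem[0x02..0x04] <- [03 36 d5]
D2: mem[0x09..0x0f] <- [36 d5 39 96 84 ee b0]
D3: mem[0x18..0x1b] <- [d5 39 96 84]
D4: mem[0x11..0x18] <- [ac 19 03 36 36 d5 39 96]
query mem[0x08]=0x36, mem[0x04]=0xd5, mem[0x0b]=0x39

MEM[0x08,0x04,0x0b] = 36 d5 39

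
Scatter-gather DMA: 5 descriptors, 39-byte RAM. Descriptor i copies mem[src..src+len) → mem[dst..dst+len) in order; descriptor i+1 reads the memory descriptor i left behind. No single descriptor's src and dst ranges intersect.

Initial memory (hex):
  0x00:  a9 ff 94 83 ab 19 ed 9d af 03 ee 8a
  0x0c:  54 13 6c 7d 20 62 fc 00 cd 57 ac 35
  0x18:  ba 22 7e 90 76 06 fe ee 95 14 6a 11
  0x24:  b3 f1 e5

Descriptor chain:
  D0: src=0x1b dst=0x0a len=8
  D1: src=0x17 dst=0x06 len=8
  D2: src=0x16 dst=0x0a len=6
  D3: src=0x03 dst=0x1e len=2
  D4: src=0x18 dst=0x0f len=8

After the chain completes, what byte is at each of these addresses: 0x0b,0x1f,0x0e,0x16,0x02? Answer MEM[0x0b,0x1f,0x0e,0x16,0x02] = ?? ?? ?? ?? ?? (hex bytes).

#0 dst[0x0a+8] := {0x90,0x76,0x06,0xfe,0xee,0x95,0x14,0x6a}
#1 dst[0x06+8] := {0x35,0xba,0x22,0x7e,0x90,0x76,0x06,0xfe}
#2 dst[0x0a+6] := {0xac,0x35,0xba,0x22,0x7e,0x90}
#3 dst[0x1e+2] := {0x83,0xab}
#4 dst[0x0f+8] := {0xba,0x22,0x7e,0x90,0x76,0x06,0x83,0xab}
query mem[0x0b]=0x35, mem[0x1f]=0xab, mem[0x0e]=0x7e, mem[0x16]=0xab, mem[0x02]=0x94

MEM[0x0b,0x1f,0x0e,0x16,0x02] = 35 ab 7e ab 94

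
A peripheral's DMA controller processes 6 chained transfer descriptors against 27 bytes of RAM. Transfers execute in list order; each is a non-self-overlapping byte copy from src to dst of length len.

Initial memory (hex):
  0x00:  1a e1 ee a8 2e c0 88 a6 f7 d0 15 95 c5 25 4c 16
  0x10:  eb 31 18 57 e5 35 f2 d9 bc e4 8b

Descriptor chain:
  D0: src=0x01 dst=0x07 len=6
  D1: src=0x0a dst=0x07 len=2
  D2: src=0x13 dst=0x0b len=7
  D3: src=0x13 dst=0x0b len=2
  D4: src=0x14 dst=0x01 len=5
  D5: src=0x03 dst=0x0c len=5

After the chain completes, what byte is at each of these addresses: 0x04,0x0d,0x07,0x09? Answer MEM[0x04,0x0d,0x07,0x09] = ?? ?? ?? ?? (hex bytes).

MEM[0x04,0x0d,0x07,0x09] = d9 d9 2e a8

  after D0: wrote 6B at 0x07 = e1eea82ec088
  after D1: wrote 2B at 0x07 = 2ec0
  after D2: wrote 7B at 0x0b = 57e535f2d9bce4
  after D3: wrote 2B at 0x0b = 57e5
  after D4: wrote 5B at 0x01 = e535f2d9bc
  after D5: wrote 5B at 0x0c = f2d9bc882e
query mem[0x04]=0xd9, mem[0x0d]=0xd9, mem[0x07]=0x2e, mem[0x09]=0xa8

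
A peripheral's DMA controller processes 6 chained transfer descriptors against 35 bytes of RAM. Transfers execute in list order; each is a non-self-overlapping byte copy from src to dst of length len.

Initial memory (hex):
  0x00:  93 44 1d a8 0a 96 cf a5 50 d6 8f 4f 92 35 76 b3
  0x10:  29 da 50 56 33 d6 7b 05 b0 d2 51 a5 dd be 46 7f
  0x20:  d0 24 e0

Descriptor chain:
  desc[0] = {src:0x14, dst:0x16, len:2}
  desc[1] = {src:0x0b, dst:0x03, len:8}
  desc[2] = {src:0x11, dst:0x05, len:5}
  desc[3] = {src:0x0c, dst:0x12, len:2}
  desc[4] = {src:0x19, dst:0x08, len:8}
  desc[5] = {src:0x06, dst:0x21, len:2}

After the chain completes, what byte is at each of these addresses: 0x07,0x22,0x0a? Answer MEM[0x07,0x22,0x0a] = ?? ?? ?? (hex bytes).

[0] 0x14->0x16 len=2 : 33 d6
[1] 0x0b->0x03 len=8 : 4f 92 35 76 b3 29 da 50
[2] 0x11->0x05 len=5 : da 50 56 33 d6
[3] 0x0c->0x12 len=2 : 92 35
[4] 0x19->0x08 len=8 : d2 51 a5 dd be 46 7f d0
[5] 0x06->0x21 len=2 : 50 56
query mem[0x07]=0x56, mem[0x22]=0x56, mem[0x0a]=0xa5

MEM[0x07,0x22,0x0a] = 56 56 a5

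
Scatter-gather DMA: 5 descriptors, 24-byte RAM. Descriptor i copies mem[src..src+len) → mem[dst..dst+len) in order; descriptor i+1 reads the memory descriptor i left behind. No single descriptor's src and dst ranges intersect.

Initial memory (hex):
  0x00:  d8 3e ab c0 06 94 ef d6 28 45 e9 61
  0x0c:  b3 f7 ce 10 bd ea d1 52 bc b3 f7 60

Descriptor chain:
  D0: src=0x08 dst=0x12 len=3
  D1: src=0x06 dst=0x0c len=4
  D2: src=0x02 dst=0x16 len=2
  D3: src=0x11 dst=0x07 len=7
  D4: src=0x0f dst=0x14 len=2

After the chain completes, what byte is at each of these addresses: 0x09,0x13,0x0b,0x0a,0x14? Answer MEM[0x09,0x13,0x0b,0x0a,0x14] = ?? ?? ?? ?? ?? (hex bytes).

#0 dst[0x12+3] := {0x28,0x45,0xe9}
#1 dst[0x0c+4] := {0xef,0xd6,0x28,0x45}
#2 dst[0x16+2] := {0xab,0xc0}
#3 dst[0x07+7] := {0xea,0x28,0x45,0xe9,0xb3,0xab,0xc0}
#4 dst[0x14+2] := {0x45,0xbd}
query mem[0x09]=0x45, mem[0x13]=0x45, mem[0x0b]=0xb3, mem[0x0a]=0xe9, mem[0x14]=0x45

MEM[0x09,0x13,0x0b,0x0a,0x14] = 45 45 b3 e9 45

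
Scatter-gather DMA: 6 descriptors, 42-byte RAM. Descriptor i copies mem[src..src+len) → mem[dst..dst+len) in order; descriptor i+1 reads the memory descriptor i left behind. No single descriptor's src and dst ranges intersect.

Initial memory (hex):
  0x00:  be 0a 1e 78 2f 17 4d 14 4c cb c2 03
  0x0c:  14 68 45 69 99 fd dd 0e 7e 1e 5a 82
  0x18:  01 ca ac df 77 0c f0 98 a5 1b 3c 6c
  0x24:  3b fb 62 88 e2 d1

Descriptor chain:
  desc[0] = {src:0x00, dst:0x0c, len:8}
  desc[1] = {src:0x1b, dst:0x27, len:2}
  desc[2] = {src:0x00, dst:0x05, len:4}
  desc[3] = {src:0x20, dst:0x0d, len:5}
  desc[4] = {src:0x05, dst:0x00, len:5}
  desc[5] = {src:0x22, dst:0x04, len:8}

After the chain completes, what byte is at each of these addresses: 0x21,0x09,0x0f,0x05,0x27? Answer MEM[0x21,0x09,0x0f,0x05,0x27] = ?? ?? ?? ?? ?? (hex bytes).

MEM[0x21,0x09,0x0f,0x05,0x27] = 1b df 3c 6c df

[0] 0x00->0x0c len=8 : be 0a 1e 78 2f 17 4d 14
[1] 0x1b->0x27 len=2 : df 77
[2] 0x00->0x05 len=4 : be 0a 1e 78
[3] 0x20->0x0d len=5 : a5 1b 3c 6c 3b
[4] 0x05->0x00 len=5 : be 0a 1e 78 cb
[5] 0x22->0x04 len=8 : 3c 6c 3b fb 62 df 77 d1
query mem[0x21]=0x1b, mem[0x09]=0xdf, mem[0x0f]=0x3c, mem[0x05]=0x6c, mem[0x27]=0xdf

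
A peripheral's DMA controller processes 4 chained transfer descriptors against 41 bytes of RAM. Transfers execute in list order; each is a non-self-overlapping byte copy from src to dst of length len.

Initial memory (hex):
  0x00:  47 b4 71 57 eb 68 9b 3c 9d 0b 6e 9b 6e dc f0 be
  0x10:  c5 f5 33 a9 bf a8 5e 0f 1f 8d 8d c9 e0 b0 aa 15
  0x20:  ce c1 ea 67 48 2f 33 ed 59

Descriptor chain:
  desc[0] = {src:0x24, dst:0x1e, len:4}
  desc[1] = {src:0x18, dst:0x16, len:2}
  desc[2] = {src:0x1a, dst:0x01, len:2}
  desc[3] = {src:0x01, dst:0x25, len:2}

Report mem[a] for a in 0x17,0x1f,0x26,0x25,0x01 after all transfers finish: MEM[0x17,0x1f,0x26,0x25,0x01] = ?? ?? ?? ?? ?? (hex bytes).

MEM[0x17,0x1f,0x26,0x25,0x01] = 8d 2f c9 8d 8d

  after D0: wrote 4B at 0x1e = 482f33ed
  after D1: wrote 2B at 0x16 = 1f8d
  after D2: wrote 2B at 0x01 = 8dc9
  after D3: wrote 2B at 0x25 = 8dc9
query mem[0x17]=0x8d, mem[0x1f]=0x2f, mem[0x26]=0xc9, mem[0x25]=0x8d, mem[0x01]=0x8d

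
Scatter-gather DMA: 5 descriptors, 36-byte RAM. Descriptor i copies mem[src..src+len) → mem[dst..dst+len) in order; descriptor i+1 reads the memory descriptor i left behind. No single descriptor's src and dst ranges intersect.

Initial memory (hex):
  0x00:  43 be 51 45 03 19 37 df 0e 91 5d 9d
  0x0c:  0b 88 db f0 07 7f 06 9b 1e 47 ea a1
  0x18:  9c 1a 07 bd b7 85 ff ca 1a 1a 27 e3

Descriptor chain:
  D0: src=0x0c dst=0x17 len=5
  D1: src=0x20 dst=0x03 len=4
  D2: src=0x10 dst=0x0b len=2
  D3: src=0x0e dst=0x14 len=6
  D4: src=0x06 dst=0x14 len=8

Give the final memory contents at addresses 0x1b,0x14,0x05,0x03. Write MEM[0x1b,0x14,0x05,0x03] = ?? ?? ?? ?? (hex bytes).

#0 dst[0x17+5] := {0x0b,0x88,0xdb,0xf0,0x07}
#1 dst[0x03+4] := {0x1a,0x1a,0x27,0xe3}
#2 dst[0x0b+2] := {0x07,0x7f}
#3 dst[0x14+6] := {0xdb,0xf0,0x07,0x7f,0x06,0x9b}
#4 dst[0x14+8] := {0xe3,0xdf,0x0e,0x91,0x5d,0x07,0x7f,0x88}
query mem[0x1b]=0x88, mem[0x14]=0xe3, mem[0x05]=0x27, mem[0x03]=0x1a

MEM[0x1b,0x14,0x05,0x03] = 88 e3 27 1a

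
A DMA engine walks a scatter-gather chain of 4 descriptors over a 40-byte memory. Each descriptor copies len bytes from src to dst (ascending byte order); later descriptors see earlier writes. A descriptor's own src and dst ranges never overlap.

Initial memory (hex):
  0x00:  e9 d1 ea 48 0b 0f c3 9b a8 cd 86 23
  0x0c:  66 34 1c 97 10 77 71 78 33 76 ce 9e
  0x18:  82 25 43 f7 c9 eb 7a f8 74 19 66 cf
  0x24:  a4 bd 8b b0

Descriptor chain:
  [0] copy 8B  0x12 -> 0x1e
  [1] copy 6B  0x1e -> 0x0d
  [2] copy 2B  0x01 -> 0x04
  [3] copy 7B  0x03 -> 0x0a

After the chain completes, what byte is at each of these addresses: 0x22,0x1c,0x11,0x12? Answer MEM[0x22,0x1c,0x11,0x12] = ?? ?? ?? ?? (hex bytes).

  after D0: wrote 8B at 0x1e = 71783376ce9e8225
  after D1: wrote 6B at 0x0d = 71783376ce9e
  after D2: wrote 2B at 0x04 = d1ea
  after D3: wrote 7B at 0x0a = 48d1eac39ba8cd
query mem[0x22]=0xce, mem[0x1c]=0xc9, mem[0x11]=0xce, mem[0x12]=0x9e

MEM[0x22,0x1c,0x11,0x12] = ce c9 ce 9e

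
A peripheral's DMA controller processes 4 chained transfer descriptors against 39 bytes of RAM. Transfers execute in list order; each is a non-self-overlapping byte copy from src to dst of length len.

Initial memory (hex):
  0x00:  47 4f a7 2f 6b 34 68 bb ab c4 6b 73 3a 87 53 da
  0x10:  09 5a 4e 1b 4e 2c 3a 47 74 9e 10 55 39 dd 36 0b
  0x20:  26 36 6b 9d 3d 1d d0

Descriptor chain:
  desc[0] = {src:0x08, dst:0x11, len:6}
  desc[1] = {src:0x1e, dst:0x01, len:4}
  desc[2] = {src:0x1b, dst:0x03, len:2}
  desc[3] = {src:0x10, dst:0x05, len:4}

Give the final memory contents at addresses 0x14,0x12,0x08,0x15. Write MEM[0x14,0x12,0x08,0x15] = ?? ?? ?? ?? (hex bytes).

MEM[0x14,0x12,0x08,0x15] = 73 c4 6b 3a

#0 dst[0x11+6] := {0xab,0xc4,0x6b,0x73,0x3a,0x87}
#1 dst[0x01+4] := {0x36,0x0b,0x26,0x36}
#2 dst[0x03+2] := {0x55,0x39}
#3 dst[0x05+4] := {0x09,0xab,0xc4,0x6b}
query mem[0x14]=0x73, mem[0x12]=0xc4, mem[0x08]=0x6b, mem[0x15]=0x3a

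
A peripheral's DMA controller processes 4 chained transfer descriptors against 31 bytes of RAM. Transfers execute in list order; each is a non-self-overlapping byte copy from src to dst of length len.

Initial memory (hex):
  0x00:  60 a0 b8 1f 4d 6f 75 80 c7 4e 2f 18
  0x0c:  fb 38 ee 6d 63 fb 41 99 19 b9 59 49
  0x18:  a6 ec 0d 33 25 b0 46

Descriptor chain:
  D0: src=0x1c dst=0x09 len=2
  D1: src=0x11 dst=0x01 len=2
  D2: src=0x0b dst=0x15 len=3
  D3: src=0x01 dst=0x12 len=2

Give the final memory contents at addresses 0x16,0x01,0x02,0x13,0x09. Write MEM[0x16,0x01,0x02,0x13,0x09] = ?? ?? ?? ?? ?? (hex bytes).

#0 dst[0x09+2] := {0x25,0xb0}
#1 dst[0x01+2] := {0xfb,0x41}
#2 dst[0x15+3] := {0x18,0xfb,0x38}
#3 dst[0x12+2] := {0xfb,0x41}
query mem[0x16]=0xfb, mem[0x01]=0xfb, mem[0x02]=0x41, mem[0x13]=0x41, mem[0x09]=0x25

MEM[0x16,0x01,0x02,0x13,0x09] = fb fb 41 41 25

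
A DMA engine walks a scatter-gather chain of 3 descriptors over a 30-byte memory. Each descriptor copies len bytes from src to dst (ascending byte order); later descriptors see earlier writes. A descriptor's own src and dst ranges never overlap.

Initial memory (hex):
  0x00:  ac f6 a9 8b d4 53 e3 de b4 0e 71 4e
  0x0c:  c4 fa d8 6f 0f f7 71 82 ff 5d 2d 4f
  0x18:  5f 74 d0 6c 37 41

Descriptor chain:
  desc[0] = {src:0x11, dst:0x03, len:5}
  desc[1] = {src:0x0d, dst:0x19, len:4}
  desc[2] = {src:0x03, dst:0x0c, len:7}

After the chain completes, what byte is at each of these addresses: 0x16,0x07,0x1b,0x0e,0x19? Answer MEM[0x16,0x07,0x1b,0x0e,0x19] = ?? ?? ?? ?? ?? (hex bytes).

[0] 0x11->0x03 len=5 : f7 71 82 ff 5d
[1] 0x0d->0x19 len=4 : fa d8 6f 0f
[2] 0x03->0x0c len=7 : f7 71 82 ff 5d b4 0e
query mem[0x16]=0x2d, mem[0x07]=0x5d, mem[0x1b]=0x6f, mem[0x0e]=0x82, mem[0x19]=0xfa

MEM[0x16,0x07,0x1b,0x0e,0x19] = 2d 5d 6f 82 fa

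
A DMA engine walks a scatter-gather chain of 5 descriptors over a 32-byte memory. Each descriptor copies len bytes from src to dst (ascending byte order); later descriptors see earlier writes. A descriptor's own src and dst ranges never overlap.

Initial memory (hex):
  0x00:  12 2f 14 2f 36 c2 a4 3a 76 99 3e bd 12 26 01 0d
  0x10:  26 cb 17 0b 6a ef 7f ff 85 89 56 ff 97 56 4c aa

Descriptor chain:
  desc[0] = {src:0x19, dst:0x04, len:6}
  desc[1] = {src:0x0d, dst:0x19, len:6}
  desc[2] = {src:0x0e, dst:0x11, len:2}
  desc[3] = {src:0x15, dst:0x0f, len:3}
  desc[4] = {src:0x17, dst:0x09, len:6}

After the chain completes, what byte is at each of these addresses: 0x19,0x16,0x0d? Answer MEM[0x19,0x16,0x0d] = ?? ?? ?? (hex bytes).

MEM[0x19,0x16,0x0d] = 26 7f 0d

  after D0: wrote 6B at 0x04 = 8956ff97564c
  after D1: wrote 6B at 0x19 = 26010d26cb17
  after D2: wrote 2B at 0x11 = 010d
  after D3: wrote 3B at 0x0f = ef7fff
  after D4: wrote 6B at 0x09 = ff8526010d26
query mem[0x19]=0x26, mem[0x16]=0x7f, mem[0x0d]=0x0d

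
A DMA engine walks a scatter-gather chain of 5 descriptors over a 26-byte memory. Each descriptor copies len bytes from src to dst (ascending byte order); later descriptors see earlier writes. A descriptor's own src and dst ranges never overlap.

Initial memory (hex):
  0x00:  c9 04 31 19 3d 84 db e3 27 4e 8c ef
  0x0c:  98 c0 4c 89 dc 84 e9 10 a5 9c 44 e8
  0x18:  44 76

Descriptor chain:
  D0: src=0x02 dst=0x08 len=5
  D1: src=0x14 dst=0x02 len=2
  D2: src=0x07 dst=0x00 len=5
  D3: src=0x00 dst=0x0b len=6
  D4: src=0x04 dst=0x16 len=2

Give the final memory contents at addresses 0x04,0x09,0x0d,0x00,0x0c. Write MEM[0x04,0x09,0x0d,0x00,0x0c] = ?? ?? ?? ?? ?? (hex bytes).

#0 dst[0x08+5] := {0x31,0x19,0x3d,0x84,0xdb}
#1 dst[0x02+2] := {0xa5,0x9c}
#2 dst[0x00+5] := {0xe3,0x31,0x19,0x3d,0x84}
#3 dst[0x0b+6] := {0xe3,0x31,0x19,0x3d,0x84,0x84}
#4 dst[0x16+2] := {0x84,0x84}
query mem[0x04]=0x84, mem[0x09]=0x19, mem[0x0d]=0x19, mem[0x00]=0xe3, mem[0x0c]=0x31

MEM[0x04,0x09,0x0d,0x00,0x0c] = 84 19 19 e3 31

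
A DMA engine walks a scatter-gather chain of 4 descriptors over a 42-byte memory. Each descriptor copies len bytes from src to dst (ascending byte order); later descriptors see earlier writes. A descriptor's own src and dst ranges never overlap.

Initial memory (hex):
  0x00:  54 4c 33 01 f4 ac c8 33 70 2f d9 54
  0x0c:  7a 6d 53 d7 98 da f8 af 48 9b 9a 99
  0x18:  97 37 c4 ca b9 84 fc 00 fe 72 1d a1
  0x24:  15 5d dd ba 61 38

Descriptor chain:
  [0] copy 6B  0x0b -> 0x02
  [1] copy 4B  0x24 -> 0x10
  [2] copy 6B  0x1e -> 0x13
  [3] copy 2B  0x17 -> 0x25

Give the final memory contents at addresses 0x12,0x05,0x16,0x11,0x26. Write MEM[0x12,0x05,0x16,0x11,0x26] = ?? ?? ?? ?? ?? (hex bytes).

MEM[0x12,0x05,0x16,0x11,0x26] = dd 53 72 5d a1

[0] 0x0b->0x02 len=6 : 54 7a 6d 53 d7 98
[1] 0x24->0x10 len=4 : 15 5d dd ba
[2] 0x1e->0x13 len=6 : fc 00 fe 72 1d a1
[3] 0x17->0x25 len=2 : 1d a1
query mem[0x12]=0xdd, mem[0x05]=0x53, mem[0x16]=0x72, mem[0x11]=0x5d, mem[0x26]=0xa1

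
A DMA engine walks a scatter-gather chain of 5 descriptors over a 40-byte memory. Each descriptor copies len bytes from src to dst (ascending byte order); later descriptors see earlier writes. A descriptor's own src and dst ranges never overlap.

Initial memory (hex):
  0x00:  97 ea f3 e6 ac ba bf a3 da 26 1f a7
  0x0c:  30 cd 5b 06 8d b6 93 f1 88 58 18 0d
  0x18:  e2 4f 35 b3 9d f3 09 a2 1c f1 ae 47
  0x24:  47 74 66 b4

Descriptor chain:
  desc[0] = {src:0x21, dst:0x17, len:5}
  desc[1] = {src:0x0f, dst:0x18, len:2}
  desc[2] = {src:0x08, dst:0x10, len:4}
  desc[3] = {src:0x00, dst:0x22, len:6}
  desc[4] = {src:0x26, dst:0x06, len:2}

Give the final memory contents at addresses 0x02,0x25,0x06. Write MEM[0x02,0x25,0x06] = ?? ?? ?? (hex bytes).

#0 dst[0x17+5] := {0xf1,0xae,0x47,0x47,0x74}
#1 dst[0x18+2] := {0x06,0x8d}
#2 dst[0x10+4] := {0xda,0x26,0x1f,0xa7}
#3 dst[0x22+6] := {0x97,0xea,0xf3,0xe6,0xac,0xba}
#4 dst[0x06+2] := {0xac,0xba}
query mem[0x02]=0xf3, mem[0x25]=0xe6, mem[0x06]=0xac

MEM[0x02,0x25,0x06] = f3 e6 ac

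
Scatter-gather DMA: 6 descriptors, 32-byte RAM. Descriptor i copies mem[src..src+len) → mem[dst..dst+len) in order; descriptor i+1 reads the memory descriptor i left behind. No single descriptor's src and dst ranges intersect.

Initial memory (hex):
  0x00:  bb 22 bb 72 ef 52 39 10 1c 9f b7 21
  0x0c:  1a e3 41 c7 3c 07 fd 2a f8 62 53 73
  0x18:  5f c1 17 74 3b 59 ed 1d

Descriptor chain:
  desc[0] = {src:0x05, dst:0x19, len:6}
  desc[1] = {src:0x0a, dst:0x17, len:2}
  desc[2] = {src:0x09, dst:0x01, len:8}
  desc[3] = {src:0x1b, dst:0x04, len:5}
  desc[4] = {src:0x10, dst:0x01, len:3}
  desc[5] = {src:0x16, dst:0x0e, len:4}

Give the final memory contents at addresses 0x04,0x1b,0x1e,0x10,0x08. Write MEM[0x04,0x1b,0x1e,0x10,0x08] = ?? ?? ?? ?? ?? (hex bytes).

  after D0: wrote 6B at 0x19 = 5239101c9fb7
  after D1: wrote 2B at 0x17 = b721
  after D2: wrote 8B at 0x01 = 9fb7211ae341c73c
  after D3: wrote 5B at 0x04 = 101c9fb71d
  after D4: wrote 3B at 0x01 = 3c07fd
  after D5: wrote 4B at 0x0e = 53b72152
query mem[0x04]=0x10, mem[0x1b]=0x10, mem[0x1e]=0xb7, mem[0x10]=0x21, mem[0x08]=0x1d

MEM[0x04,0x1b,0x1e,0x10,0x08] = 10 10 b7 21 1d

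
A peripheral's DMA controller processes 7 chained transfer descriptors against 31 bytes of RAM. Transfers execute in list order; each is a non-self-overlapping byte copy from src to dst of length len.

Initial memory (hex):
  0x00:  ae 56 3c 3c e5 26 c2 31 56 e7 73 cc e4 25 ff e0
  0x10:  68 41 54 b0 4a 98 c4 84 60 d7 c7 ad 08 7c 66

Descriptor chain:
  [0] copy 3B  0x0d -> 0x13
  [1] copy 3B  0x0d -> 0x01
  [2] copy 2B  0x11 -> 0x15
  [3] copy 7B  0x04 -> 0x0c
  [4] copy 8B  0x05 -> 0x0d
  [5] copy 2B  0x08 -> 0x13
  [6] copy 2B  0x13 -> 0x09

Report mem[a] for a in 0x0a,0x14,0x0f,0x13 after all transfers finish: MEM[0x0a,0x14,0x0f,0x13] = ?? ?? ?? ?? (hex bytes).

  after D0: wrote 3B at 0x13 = 25ffe0
  after D1: wrote 3B at 0x01 = 25ffe0
  after D2: wrote 2B at 0x15 = 4154
  after D3: wrote 7B at 0x0c = e526c23156e773
  after D4: wrote 8B at 0x0d = 26c23156e773cce5
  after D5: wrote 2B at 0x13 = 56e7
  after D6: wrote 2B at 0x09 = 56e7
query mem[0x0a]=0xe7, mem[0x14]=0xe7, mem[0x0f]=0x31, mem[0x13]=0x56

MEM[0x0a,0x14,0x0f,0x13] = e7 e7 31 56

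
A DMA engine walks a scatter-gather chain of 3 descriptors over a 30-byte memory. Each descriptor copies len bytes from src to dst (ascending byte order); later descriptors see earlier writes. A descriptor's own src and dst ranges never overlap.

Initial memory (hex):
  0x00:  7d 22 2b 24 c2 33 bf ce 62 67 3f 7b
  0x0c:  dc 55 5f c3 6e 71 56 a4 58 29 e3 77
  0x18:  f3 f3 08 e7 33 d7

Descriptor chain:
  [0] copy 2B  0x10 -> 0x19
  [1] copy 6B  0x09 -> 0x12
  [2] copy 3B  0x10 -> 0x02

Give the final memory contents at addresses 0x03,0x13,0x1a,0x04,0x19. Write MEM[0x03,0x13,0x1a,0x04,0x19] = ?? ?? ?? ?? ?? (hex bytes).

MEM[0x03,0x13,0x1a,0x04,0x19] = 71 3f 71 67 6e

D0: mem[0x19..0x1a] <- [6e 71]
D1: mem[0x12..0x17] <- [67 3f 7b dc 55 5f]
D2: mem[0x02..0x04] <- [6e 71 67]
query mem[0x03]=0x71, mem[0x13]=0x3f, mem[0x1a]=0x71, mem[0x04]=0x67, mem[0x19]=0x6e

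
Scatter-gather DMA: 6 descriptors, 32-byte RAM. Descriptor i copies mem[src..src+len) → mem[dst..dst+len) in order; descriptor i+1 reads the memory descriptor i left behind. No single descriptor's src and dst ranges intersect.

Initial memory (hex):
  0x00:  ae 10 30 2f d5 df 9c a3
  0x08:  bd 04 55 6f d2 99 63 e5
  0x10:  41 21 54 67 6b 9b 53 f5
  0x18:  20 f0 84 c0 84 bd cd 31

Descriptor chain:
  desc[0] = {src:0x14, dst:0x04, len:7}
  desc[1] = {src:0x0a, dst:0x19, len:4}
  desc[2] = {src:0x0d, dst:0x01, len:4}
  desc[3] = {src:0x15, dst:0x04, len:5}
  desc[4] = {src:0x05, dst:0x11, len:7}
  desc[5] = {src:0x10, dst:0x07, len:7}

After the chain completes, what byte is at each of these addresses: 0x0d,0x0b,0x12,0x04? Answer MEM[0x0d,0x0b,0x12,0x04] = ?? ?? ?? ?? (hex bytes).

#0 dst[0x04+7] := {0x6b,0x9b,0x53,0xf5,0x20,0xf0,0x84}
#1 dst[0x19+4] := {0x84,0x6f,0xd2,0x99}
#2 dst[0x01+4] := {0x99,0x63,0xe5,0x41}
#3 dst[0x04+5] := {0x9b,0x53,0xf5,0x20,0x84}
#4 dst[0x11+7] := {0x53,0xf5,0x20,0x84,0xf0,0x84,0x6f}
#5 dst[0x07+7] := {0x41,0x53,0xf5,0x20,0x84,0xf0,0x84}
query mem[0x0d]=0x84, mem[0x0b]=0x84, mem[0x12]=0xf5, mem[0x04]=0x9b

MEM[0x0d,0x0b,0x12,0x04] = 84 84 f5 9b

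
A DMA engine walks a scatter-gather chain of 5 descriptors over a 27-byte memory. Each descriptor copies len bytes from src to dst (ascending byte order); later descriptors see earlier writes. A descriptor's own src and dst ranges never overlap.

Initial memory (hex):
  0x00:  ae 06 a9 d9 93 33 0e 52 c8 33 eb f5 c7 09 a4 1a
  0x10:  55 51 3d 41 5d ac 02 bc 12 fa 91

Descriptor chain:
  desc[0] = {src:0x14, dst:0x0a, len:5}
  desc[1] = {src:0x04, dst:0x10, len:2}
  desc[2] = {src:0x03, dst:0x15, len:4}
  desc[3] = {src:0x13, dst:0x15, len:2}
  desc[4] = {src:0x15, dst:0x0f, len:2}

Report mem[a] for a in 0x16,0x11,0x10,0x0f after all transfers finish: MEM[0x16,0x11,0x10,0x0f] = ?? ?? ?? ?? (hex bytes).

MEM[0x16,0x11,0x10,0x0f] = 5d 33 5d 41

D0: mem[0x0a..0x0e] <- [5d ac 02 bc 12]
D1: mem[0x10..0x11] <- [93 33]
D2: mem[0x15..0x18] <- [d9 93 33 0e]
D3: mem[0x15..0x16] <- [41 5d]
D4: mem[0x0f..0x10] <- [41 5d]
query mem[0x16]=0x5d, mem[0x11]=0x33, mem[0x10]=0x5d, mem[0x0f]=0x41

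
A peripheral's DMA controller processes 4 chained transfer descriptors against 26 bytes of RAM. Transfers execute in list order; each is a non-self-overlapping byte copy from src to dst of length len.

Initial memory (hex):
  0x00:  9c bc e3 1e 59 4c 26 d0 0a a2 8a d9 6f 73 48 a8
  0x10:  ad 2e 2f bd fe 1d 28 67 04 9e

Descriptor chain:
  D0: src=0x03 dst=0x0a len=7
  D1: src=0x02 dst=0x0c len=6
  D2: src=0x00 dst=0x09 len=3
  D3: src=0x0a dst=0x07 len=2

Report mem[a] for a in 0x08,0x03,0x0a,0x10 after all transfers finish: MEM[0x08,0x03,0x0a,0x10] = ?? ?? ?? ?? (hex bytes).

MEM[0x08,0x03,0x0a,0x10] = e3 1e bc 26

  after D0: wrote 7B at 0x0a = 1e594c26d00aa2
  after D1: wrote 6B at 0x0c = e31e594c26d0
  after D2: wrote 3B at 0x09 = 9cbce3
  after D3: wrote 2B at 0x07 = bce3
query mem[0x08]=0xe3, mem[0x03]=0x1e, mem[0x0a]=0xbc, mem[0x10]=0x26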